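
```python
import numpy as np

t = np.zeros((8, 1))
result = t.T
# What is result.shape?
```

(1, 8)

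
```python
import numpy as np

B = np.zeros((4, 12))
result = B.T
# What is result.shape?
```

(12, 4)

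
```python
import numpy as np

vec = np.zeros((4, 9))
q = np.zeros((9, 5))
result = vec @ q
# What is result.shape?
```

(4, 5)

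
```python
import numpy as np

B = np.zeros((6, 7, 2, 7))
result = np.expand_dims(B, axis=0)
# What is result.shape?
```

(1, 6, 7, 2, 7)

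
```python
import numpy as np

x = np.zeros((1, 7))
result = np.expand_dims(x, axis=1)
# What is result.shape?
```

(1, 1, 7)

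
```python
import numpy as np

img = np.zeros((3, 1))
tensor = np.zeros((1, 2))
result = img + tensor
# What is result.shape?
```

(3, 2)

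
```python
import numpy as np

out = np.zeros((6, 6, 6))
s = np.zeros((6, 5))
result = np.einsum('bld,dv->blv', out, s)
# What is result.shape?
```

(6, 6, 5)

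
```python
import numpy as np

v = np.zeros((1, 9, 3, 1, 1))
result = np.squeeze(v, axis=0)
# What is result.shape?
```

(9, 3, 1, 1)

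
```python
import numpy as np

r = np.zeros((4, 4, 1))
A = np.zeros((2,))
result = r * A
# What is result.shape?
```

(4, 4, 2)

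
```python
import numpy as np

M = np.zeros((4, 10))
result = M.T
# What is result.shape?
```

(10, 4)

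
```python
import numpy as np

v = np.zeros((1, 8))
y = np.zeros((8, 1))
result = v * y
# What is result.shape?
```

(8, 8)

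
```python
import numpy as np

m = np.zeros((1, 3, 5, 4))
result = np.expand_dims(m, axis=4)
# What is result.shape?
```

(1, 3, 5, 4, 1)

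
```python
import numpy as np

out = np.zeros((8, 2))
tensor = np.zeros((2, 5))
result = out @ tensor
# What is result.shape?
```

(8, 5)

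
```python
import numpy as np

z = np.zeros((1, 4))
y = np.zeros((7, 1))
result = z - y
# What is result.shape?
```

(7, 4)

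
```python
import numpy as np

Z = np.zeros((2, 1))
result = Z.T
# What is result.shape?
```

(1, 2)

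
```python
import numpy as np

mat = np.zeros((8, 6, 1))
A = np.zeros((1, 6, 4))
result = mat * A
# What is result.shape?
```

(8, 6, 4)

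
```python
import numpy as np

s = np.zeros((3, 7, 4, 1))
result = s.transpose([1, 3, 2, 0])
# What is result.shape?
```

(7, 1, 4, 3)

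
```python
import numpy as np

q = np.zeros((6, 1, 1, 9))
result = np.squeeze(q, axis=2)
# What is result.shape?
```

(6, 1, 9)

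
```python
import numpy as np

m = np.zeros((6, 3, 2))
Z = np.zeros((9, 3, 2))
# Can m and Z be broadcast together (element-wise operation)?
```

No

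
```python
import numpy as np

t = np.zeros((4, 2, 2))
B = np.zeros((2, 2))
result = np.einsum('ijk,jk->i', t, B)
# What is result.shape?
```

(4,)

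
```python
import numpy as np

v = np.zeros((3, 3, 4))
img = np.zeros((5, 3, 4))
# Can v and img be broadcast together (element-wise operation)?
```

No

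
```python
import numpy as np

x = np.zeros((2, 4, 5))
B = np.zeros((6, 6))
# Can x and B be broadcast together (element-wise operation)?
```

No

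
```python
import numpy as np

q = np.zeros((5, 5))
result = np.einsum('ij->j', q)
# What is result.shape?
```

(5,)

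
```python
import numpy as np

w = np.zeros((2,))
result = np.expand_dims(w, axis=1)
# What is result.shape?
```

(2, 1)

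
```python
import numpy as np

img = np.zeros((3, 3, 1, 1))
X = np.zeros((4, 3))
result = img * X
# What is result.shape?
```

(3, 3, 4, 3)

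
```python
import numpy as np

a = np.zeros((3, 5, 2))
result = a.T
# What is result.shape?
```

(2, 5, 3)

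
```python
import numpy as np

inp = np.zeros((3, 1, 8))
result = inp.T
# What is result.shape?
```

(8, 1, 3)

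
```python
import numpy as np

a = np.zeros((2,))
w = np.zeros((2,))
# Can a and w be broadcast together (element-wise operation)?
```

Yes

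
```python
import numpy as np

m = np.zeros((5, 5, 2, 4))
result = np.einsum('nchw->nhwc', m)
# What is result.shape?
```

(5, 2, 4, 5)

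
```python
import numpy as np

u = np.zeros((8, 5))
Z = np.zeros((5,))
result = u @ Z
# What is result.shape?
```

(8,)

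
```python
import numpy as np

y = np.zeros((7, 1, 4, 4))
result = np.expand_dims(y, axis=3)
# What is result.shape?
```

(7, 1, 4, 1, 4)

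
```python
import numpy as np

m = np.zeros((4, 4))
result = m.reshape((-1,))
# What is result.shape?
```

(16,)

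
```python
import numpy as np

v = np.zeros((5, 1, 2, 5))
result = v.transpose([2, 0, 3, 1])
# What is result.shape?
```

(2, 5, 5, 1)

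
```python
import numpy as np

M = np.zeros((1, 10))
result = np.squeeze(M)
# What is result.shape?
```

(10,)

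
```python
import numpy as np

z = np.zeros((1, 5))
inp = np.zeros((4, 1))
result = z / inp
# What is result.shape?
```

(4, 5)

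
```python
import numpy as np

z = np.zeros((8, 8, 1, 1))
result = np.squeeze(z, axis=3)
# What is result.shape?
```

(8, 8, 1)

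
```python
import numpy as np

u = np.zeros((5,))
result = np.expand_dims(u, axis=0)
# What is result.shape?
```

(1, 5)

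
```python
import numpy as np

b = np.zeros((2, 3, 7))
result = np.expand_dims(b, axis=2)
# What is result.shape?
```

(2, 3, 1, 7)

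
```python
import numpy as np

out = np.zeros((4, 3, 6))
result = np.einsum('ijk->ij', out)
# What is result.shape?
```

(4, 3)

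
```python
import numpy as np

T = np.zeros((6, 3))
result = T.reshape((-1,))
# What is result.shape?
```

(18,)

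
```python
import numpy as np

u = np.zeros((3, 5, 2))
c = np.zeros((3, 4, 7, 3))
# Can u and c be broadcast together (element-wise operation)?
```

No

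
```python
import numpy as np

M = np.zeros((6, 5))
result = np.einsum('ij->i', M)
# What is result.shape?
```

(6,)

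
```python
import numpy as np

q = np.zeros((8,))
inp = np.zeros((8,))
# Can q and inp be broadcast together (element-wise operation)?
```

Yes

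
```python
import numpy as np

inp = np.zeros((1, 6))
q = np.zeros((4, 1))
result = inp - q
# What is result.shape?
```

(4, 6)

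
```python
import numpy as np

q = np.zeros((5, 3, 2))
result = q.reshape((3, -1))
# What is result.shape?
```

(3, 10)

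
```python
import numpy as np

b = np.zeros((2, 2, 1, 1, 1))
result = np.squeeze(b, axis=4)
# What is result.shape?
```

(2, 2, 1, 1)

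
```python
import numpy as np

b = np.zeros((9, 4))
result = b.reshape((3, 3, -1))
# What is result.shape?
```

(3, 3, 4)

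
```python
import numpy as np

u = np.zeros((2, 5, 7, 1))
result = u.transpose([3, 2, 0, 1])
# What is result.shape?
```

(1, 7, 2, 5)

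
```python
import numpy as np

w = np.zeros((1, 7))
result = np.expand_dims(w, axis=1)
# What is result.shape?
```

(1, 1, 7)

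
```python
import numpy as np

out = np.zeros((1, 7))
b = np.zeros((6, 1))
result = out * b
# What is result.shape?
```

(6, 7)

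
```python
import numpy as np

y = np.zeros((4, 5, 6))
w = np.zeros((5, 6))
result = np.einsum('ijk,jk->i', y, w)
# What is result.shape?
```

(4,)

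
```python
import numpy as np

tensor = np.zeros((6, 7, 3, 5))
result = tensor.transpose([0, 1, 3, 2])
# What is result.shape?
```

(6, 7, 5, 3)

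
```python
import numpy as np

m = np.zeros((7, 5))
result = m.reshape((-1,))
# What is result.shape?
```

(35,)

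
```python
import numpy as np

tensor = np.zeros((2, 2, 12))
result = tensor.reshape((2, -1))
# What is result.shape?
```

(2, 24)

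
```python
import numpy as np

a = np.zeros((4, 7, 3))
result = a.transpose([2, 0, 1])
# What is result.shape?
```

(3, 4, 7)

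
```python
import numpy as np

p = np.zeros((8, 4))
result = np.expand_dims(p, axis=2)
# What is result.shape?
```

(8, 4, 1)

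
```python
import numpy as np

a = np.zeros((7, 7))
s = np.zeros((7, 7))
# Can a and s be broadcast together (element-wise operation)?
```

Yes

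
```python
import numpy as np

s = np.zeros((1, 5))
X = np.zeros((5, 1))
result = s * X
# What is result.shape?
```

(5, 5)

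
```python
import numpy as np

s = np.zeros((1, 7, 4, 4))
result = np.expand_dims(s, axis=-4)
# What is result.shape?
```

(1, 1, 7, 4, 4)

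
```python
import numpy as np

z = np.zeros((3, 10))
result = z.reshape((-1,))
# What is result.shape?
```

(30,)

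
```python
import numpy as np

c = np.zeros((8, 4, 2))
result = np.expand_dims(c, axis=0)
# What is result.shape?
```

(1, 8, 4, 2)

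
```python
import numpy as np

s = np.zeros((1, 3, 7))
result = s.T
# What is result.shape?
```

(7, 3, 1)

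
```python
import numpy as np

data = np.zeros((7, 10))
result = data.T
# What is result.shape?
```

(10, 7)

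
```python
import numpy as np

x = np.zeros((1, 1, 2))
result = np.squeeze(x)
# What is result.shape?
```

(2,)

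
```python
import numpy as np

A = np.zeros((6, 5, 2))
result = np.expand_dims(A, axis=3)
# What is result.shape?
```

(6, 5, 2, 1)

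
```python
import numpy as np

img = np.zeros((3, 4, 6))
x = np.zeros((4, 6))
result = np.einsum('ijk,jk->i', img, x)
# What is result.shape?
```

(3,)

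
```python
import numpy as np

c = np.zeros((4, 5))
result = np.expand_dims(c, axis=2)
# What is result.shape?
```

(4, 5, 1)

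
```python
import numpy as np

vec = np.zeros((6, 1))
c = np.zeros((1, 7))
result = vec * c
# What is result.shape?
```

(6, 7)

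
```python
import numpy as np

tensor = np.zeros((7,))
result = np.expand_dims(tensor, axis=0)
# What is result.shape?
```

(1, 7)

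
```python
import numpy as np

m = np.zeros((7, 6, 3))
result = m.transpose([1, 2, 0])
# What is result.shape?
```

(6, 3, 7)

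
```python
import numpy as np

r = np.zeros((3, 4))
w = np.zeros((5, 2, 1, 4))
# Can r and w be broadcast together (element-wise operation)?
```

Yes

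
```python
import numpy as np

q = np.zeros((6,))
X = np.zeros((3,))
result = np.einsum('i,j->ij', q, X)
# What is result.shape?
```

(6, 3)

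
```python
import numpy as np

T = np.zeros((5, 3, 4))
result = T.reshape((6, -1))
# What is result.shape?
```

(6, 10)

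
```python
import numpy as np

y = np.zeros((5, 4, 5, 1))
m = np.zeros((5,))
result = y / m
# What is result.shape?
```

(5, 4, 5, 5)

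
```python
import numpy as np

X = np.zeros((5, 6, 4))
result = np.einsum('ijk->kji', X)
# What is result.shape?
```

(4, 6, 5)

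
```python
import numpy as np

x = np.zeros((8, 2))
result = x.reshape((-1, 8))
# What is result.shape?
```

(2, 8)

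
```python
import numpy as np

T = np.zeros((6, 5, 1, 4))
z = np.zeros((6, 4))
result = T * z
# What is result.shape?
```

(6, 5, 6, 4)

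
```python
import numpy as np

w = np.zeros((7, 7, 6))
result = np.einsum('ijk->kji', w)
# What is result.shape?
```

(6, 7, 7)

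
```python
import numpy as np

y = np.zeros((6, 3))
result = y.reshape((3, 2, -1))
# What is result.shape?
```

(3, 2, 3)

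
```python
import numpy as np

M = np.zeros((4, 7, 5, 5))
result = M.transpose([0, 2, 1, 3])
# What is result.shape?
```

(4, 5, 7, 5)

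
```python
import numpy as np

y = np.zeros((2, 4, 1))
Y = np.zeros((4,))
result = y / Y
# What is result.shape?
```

(2, 4, 4)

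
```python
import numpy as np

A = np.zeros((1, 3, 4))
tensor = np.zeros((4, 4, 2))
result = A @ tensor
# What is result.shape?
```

(4, 3, 2)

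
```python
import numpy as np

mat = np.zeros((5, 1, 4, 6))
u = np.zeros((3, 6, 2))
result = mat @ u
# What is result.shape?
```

(5, 3, 4, 2)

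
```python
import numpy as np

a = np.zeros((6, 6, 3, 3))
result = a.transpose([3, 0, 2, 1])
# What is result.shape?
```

(3, 6, 3, 6)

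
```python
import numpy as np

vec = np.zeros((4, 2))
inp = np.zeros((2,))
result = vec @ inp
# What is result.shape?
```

(4,)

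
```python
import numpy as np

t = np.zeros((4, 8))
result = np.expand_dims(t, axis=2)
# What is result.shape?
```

(4, 8, 1)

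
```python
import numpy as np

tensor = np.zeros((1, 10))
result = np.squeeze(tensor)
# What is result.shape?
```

(10,)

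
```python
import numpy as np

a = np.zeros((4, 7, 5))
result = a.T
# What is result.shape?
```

(5, 7, 4)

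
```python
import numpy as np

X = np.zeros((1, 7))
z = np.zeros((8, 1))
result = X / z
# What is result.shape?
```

(8, 7)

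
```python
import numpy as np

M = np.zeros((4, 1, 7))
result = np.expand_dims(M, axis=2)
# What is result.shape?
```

(4, 1, 1, 7)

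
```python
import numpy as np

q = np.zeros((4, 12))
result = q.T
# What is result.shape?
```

(12, 4)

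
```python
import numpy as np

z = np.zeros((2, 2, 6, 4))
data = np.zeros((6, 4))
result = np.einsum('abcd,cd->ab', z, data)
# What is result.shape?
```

(2, 2)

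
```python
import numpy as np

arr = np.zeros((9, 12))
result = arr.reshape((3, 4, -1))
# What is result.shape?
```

(3, 4, 9)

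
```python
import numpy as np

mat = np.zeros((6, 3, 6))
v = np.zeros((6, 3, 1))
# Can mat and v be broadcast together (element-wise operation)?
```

Yes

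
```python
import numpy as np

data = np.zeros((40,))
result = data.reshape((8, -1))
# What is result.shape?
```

(8, 5)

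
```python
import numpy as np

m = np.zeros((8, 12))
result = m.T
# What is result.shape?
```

(12, 8)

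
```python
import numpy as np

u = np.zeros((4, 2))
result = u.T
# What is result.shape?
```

(2, 4)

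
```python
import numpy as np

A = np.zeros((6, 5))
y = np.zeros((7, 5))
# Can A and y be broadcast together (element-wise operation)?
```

No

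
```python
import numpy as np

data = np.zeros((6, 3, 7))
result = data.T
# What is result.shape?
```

(7, 3, 6)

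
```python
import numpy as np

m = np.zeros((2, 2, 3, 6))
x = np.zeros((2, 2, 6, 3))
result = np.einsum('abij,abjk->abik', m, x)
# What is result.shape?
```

(2, 2, 3, 3)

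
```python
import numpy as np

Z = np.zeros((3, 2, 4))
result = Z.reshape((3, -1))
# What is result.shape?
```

(3, 8)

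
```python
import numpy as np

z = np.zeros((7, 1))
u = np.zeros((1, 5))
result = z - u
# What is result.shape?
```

(7, 5)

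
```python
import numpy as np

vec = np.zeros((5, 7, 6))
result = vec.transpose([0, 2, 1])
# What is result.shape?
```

(5, 6, 7)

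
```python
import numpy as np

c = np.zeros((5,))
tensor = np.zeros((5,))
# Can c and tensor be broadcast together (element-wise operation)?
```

Yes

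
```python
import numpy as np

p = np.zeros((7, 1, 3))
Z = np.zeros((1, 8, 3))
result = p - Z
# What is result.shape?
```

(7, 8, 3)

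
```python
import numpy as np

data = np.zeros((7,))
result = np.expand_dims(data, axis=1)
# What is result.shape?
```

(7, 1)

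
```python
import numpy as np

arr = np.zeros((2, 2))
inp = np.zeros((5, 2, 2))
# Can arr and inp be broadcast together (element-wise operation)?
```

Yes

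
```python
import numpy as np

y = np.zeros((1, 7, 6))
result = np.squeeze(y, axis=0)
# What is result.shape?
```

(7, 6)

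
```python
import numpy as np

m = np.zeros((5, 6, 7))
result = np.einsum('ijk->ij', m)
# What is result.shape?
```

(5, 6)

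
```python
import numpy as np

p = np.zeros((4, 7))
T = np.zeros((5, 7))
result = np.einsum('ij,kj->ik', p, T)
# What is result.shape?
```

(4, 5)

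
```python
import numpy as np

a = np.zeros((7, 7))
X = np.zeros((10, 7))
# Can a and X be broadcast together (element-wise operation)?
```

No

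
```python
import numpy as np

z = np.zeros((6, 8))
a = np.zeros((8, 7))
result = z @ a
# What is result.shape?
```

(6, 7)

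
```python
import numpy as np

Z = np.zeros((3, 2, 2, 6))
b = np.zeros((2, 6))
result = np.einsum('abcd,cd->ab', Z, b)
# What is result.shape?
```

(3, 2)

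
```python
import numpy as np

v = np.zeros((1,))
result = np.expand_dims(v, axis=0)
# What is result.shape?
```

(1, 1)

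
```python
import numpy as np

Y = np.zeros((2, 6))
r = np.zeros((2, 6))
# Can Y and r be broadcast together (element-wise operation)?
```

Yes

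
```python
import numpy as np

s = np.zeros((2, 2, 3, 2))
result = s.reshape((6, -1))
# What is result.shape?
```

(6, 4)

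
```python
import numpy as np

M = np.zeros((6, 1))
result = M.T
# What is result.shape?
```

(1, 6)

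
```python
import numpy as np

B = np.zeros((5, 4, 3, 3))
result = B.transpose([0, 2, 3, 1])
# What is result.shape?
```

(5, 3, 3, 4)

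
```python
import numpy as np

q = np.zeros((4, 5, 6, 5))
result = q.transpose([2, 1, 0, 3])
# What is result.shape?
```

(6, 5, 4, 5)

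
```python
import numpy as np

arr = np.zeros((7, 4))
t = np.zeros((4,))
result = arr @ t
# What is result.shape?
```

(7,)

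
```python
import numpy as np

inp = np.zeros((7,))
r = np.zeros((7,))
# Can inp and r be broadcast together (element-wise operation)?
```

Yes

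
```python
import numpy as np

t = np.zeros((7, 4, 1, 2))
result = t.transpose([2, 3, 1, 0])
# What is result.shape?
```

(1, 2, 4, 7)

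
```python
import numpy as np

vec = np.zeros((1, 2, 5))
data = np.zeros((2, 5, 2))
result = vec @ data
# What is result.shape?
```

(2, 2, 2)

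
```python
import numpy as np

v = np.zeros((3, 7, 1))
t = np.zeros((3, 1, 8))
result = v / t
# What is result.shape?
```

(3, 7, 8)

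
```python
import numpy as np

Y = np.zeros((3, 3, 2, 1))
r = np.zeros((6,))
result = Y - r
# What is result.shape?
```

(3, 3, 2, 6)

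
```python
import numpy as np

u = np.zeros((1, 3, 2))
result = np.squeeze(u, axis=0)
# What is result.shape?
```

(3, 2)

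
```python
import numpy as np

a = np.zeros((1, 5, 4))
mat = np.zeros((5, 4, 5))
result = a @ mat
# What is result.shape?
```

(5, 5, 5)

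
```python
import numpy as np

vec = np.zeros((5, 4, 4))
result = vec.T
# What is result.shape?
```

(4, 4, 5)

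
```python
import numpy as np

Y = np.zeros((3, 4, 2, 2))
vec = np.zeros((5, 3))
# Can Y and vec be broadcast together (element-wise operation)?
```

No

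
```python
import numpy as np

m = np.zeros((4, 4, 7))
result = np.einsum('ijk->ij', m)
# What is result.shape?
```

(4, 4)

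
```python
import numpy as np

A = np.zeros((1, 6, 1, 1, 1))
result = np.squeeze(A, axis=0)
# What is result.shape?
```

(6, 1, 1, 1)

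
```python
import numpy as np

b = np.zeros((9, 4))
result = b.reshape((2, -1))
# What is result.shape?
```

(2, 18)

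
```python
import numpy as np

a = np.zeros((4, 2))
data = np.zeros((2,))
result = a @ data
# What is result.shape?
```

(4,)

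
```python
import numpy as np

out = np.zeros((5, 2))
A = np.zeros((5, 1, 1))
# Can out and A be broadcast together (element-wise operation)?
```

Yes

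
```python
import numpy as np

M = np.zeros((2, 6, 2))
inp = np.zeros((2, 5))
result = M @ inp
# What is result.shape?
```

(2, 6, 5)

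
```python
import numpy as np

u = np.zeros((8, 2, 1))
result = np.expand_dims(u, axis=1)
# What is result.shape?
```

(8, 1, 2, 1)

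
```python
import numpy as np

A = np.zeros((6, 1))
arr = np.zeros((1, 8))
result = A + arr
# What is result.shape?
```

(6, 8)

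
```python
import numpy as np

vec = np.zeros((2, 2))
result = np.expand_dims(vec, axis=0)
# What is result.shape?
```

(1, 2, 2)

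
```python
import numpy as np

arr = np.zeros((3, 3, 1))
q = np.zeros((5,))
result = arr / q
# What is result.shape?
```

(3, 3, 5)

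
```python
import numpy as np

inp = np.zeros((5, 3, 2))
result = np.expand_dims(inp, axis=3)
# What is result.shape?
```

(5, 3, 2, 1)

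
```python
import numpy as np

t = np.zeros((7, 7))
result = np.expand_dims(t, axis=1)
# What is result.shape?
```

(7, 1, 7)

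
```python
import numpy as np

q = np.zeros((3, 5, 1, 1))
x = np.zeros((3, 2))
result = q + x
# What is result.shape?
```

(3, 5, 3, 2)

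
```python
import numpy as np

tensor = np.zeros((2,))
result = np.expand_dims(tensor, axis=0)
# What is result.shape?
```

(1, 2)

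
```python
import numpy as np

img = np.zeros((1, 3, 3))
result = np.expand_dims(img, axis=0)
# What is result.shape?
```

(1, 1, 3, 3)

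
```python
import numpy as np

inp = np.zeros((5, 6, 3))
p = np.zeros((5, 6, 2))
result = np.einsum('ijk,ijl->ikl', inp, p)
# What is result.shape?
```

(5, 3, 2)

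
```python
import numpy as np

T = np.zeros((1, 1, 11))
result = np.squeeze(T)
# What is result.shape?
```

(11,)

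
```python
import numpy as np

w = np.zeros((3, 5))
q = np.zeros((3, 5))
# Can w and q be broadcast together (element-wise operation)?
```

Yes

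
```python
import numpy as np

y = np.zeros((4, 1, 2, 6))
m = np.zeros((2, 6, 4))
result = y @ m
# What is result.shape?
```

(4, 2, 2, 4)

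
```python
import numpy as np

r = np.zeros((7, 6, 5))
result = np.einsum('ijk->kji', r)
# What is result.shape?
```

(5, 6, 7)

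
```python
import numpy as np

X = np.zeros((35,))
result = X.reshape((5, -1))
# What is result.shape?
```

(5, 7)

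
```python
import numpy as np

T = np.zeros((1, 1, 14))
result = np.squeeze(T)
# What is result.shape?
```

(14,)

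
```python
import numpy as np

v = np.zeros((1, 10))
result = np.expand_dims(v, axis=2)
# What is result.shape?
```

(1, 10, 1)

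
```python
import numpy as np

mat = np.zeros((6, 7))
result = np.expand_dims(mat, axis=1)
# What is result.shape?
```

(6, 1, 7)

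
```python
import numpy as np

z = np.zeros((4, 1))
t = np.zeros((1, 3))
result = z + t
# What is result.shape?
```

(4, 3)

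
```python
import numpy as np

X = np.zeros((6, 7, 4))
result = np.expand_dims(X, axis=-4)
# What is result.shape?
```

(1, 6, 7, 4)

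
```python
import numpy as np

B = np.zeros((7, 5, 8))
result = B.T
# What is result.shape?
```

(8, 5, 7)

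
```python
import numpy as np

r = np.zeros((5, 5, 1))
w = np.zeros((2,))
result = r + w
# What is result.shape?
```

(5, 5, 2)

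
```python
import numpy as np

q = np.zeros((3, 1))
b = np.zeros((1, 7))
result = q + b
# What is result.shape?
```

(3, 7)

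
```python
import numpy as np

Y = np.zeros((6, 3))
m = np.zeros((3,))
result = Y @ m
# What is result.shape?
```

(6,)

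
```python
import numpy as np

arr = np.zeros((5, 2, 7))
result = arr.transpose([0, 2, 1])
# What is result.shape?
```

(5, 7, 2)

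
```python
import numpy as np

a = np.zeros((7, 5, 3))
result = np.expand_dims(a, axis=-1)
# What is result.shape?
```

(7, 5, 3, 1)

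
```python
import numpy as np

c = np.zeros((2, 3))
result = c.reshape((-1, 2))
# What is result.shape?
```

(3, 2)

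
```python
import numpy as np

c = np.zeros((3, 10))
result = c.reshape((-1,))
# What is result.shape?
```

(30,)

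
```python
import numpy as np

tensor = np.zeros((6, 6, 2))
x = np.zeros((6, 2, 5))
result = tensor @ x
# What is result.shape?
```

(6, 6, 5)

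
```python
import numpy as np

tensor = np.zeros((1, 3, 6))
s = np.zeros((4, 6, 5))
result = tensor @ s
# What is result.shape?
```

(4, 3, 5)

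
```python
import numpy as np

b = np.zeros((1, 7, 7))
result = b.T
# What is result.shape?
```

(7, 7, 1)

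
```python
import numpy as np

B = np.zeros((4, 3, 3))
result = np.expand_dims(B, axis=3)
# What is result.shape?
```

(4, 3, 3, 1)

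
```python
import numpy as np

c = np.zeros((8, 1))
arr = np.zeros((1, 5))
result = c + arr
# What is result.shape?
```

(8, 5)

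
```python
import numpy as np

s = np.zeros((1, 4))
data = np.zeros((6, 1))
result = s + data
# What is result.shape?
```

(6, 4)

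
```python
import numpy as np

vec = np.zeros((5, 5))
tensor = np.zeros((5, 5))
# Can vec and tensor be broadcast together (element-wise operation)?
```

Yes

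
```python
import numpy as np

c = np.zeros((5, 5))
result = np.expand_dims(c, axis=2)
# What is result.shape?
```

(5, 5, 1)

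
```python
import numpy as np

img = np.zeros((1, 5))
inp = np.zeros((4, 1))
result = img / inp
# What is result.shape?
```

(4, 5)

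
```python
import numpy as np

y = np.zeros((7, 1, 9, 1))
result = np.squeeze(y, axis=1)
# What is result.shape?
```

(7, 9, 1)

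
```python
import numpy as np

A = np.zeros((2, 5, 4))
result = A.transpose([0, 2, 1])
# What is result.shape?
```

(2, 4, 5)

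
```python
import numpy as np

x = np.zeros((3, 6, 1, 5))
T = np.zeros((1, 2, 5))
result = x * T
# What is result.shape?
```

(3, 6, 2, 5)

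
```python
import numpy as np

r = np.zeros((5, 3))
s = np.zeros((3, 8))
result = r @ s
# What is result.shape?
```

(5, 8)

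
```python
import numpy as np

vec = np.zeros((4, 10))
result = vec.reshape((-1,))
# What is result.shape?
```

(40,)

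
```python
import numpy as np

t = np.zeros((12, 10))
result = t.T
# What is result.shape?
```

(10, 12)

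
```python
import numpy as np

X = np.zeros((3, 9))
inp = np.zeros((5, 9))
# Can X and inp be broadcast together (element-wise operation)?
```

No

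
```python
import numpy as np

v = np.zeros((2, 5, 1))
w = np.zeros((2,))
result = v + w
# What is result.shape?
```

(2, 5, 2)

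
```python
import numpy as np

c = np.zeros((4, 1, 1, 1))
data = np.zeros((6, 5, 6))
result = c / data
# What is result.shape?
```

(4, 6, 5, 6)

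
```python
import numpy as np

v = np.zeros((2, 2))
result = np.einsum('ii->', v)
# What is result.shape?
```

()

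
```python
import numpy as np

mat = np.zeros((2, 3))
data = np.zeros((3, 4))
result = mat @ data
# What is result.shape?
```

(2, 4)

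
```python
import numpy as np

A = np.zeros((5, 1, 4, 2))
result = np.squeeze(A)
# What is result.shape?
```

(5, 4, 2)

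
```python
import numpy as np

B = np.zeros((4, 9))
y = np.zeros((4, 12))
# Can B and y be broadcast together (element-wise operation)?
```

No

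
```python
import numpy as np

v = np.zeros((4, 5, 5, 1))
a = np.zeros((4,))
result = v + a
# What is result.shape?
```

(4, 5, 5, 4)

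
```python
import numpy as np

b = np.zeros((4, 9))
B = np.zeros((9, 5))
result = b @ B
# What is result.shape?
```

(4, 5)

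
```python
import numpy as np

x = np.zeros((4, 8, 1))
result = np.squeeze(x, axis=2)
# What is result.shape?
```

(4, 8)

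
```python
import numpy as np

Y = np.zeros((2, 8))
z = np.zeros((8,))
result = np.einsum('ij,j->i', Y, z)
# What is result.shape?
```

(2,)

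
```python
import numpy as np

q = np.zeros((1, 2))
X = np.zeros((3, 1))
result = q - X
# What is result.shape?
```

(3, 2)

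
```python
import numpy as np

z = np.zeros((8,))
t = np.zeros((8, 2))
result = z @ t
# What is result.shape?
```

(2,)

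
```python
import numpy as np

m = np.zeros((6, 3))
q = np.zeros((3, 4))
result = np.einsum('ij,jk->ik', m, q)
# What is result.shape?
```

(6, 4)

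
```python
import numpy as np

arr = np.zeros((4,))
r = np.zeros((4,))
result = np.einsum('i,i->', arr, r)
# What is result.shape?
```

()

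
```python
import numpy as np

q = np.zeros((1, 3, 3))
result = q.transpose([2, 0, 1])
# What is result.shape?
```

(3, 1, 3)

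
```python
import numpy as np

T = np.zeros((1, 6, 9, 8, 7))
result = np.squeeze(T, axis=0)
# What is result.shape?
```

(6, 9, 8, 7)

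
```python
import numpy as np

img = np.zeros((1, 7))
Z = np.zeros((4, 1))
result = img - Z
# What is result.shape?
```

(4, 7)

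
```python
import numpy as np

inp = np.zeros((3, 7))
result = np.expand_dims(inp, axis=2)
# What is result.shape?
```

(3, 7, 1)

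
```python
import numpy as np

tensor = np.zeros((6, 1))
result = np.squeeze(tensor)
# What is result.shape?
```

(6,)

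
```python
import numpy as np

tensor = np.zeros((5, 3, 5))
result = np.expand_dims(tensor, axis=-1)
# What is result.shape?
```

(5, 3, 5, 1)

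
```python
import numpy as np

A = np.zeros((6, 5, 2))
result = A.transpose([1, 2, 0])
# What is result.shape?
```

(5, 2, 6)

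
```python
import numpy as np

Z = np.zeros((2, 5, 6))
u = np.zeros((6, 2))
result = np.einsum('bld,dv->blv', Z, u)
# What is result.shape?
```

(2, 5, 2)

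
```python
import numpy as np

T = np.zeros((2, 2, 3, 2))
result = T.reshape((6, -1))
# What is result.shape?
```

(6, 4)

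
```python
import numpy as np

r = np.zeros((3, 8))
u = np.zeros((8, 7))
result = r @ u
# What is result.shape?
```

(3, 7)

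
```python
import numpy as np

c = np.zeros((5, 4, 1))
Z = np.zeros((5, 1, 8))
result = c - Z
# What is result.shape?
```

(5, 4, 8)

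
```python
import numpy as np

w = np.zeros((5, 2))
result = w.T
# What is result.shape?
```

(2, 5)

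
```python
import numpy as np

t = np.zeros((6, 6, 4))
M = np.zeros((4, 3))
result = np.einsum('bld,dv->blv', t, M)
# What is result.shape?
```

(6, 6, 3)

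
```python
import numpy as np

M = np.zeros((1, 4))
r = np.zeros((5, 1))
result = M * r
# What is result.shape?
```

(5, 4)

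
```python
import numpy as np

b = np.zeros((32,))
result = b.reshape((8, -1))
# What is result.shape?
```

(8, 4)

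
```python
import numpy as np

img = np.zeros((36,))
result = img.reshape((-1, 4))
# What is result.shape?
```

(9, 4)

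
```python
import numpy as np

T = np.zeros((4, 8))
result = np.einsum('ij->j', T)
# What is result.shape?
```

(8,)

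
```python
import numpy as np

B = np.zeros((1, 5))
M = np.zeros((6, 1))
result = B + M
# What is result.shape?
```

(6, 5)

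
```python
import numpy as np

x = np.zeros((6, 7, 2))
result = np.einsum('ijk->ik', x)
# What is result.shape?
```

(6, 2)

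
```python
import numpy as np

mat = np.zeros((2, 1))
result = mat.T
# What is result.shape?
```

(1, 2)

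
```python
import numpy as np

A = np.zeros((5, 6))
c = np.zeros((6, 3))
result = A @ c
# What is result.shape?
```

(5, 3)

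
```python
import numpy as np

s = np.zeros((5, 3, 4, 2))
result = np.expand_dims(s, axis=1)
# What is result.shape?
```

(5, 1, 3, 4, 2)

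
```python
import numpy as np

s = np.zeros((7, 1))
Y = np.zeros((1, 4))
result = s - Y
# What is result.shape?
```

(7, 4)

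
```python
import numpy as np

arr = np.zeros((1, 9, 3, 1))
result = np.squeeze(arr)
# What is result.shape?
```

(9, 3)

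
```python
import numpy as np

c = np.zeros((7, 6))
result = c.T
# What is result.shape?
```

(6, 7)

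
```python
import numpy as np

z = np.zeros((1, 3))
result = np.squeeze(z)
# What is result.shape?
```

(3,)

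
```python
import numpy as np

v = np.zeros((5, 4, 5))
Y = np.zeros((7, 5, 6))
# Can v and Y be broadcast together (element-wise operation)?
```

No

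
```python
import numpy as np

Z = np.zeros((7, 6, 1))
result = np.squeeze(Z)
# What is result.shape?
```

(7, 6)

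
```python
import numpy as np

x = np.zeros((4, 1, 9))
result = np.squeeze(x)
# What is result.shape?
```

(4, 9)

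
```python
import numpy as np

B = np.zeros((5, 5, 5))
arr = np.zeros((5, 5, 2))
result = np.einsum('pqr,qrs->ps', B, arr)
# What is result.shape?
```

(5, 2)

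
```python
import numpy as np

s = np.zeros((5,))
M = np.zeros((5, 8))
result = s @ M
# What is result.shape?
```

(8,)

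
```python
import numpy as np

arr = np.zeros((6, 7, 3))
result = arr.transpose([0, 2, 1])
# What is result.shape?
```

(6, 3, 7)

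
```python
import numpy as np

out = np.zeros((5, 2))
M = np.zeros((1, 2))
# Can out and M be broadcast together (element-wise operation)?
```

Yes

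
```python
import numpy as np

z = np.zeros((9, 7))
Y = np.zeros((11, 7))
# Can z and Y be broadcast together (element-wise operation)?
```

No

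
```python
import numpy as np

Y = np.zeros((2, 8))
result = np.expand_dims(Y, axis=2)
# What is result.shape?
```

(2, 8, 1)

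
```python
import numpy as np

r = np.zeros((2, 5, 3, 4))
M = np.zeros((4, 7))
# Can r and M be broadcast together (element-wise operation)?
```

No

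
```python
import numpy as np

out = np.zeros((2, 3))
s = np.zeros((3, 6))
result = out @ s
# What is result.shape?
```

(2, 6)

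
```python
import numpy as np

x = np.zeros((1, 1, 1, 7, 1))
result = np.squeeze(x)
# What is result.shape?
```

(7,)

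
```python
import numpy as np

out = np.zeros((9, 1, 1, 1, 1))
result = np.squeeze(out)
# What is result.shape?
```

(9,)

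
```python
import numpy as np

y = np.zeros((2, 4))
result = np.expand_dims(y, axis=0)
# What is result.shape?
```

(1, 2, 4)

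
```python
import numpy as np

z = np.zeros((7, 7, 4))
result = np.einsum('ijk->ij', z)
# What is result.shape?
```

(7, 7)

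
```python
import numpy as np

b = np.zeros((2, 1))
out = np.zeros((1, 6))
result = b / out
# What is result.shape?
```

(2, 6)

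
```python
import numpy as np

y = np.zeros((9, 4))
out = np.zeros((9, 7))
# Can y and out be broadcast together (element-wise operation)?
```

No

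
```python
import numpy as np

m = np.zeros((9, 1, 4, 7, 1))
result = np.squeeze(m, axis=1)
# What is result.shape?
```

(9, 4, 7, 1)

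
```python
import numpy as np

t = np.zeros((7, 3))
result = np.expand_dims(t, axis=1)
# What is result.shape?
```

(7, 1, 3)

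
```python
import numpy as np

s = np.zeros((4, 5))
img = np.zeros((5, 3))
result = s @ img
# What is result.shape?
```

(4, 3)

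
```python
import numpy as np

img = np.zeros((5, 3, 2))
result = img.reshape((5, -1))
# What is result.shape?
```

(5, 6)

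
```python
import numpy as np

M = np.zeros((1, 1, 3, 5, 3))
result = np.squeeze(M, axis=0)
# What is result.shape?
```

(1, 3, 5, 3)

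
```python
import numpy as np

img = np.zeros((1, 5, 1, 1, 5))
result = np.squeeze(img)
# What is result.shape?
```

(5, 5)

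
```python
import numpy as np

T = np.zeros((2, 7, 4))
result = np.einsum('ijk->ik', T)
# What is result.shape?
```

(2, 4)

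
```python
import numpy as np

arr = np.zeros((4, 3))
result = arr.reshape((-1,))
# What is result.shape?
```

(12,)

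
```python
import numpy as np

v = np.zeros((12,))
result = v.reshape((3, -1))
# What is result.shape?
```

(3, 4)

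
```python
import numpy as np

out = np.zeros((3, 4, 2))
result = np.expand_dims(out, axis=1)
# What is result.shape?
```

(3, 1, 4, 2)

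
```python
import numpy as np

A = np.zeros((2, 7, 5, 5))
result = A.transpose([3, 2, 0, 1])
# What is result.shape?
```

(5, 5, 2, 7)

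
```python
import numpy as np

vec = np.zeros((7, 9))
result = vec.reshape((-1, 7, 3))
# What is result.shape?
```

(3, 7, 3)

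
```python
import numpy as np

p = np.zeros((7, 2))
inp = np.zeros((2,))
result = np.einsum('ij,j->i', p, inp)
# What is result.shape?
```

(7,)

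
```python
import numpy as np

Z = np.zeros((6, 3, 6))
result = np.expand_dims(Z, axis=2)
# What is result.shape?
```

(6, 3, 1, 6)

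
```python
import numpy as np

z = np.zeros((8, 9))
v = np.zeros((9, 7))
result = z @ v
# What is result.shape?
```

(8, 7)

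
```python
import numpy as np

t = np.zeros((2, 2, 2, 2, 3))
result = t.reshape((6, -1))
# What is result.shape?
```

(6, 8)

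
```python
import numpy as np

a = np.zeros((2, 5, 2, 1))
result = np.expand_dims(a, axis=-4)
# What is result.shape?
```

(2, 1, 5, 2, 1)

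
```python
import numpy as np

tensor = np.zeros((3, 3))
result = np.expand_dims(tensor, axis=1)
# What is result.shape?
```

(3, 1, 3)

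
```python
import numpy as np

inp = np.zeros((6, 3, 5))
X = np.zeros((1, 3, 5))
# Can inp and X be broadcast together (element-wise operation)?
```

Yes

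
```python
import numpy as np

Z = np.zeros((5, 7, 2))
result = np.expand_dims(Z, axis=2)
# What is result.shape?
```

(5, 7, 1, 2)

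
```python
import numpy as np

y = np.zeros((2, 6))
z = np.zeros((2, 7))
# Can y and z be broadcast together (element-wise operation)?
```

No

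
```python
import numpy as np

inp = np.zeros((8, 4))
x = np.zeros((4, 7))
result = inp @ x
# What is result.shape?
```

(8, 7)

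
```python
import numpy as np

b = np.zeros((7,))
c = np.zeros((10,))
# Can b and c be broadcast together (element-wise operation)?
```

No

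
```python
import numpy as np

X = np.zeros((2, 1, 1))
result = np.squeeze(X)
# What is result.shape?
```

(2,)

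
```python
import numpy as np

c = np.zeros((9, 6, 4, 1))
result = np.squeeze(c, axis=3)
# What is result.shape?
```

(9, 6, 4)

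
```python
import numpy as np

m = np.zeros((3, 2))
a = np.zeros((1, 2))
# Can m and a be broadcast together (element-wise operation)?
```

Yes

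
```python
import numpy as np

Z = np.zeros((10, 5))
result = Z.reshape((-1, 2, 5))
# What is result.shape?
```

(5, 2, 5)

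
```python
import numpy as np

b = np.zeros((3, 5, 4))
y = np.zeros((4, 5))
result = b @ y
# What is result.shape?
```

(3, 5, 5)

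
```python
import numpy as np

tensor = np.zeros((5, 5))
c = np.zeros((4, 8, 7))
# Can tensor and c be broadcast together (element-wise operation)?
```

No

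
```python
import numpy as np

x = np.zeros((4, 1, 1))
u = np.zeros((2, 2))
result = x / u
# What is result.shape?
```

(4, 2, 2)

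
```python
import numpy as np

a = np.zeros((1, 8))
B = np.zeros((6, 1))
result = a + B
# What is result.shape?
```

(6, 8)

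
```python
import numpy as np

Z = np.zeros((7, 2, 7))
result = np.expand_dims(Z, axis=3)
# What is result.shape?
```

(7, 2, 7, 1)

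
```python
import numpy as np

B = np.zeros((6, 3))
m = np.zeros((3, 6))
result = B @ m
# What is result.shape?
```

(6, 6)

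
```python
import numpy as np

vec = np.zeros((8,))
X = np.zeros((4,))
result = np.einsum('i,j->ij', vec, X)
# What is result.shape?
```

(8, 4)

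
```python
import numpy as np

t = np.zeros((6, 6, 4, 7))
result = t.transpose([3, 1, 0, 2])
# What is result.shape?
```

(7, 6, 6, 4)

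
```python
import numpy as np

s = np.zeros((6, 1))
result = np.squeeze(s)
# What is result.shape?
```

(6,)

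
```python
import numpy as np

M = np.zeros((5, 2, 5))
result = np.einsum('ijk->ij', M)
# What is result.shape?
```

(5, 2)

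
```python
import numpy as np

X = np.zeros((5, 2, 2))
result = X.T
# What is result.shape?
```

(2, 2, 5)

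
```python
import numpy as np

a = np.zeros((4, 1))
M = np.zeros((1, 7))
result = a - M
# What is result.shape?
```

(4, 7)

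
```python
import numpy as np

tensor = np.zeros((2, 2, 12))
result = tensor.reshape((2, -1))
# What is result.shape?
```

(2, 24)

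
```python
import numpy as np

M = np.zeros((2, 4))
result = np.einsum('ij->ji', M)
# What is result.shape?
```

(4, 2)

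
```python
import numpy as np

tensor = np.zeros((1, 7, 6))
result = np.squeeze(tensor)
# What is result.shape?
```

(7, 6)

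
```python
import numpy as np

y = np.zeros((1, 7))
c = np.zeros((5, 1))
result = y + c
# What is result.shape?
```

(5, 7)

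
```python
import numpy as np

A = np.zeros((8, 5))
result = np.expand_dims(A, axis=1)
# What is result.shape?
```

(8, 1, 5)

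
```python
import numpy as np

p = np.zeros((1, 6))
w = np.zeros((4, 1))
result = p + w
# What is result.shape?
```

(4, 6)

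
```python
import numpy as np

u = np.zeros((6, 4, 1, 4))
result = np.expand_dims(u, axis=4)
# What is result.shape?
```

(6, 4, 1, 4, 1)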